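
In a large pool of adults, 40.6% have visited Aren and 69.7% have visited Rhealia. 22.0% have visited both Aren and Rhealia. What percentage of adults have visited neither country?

P(union) = 40.6 + 69.7 − 22.0 = 88.3%
P(none) = 100% − 88.3% = 11.7%

11.7%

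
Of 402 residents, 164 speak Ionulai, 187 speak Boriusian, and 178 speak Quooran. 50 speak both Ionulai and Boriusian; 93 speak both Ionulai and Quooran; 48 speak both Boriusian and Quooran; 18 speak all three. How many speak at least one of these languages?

356

Apply inclusion-exclusion:
|at least one| = 164 + 187 + 178 − 50 − 93 − 48 + 18 = 356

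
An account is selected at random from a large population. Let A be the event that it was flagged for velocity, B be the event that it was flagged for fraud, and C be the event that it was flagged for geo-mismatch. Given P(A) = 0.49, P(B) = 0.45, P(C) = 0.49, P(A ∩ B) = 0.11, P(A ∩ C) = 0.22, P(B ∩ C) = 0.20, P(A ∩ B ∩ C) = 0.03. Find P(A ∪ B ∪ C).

Using inclusion–exclusion:
P(A ∪ B ∪ C) = 0.49 + 0.45 + 0.49 − 0.11 − 0.22 − 0.20 + 0.03 = 0.93

0.93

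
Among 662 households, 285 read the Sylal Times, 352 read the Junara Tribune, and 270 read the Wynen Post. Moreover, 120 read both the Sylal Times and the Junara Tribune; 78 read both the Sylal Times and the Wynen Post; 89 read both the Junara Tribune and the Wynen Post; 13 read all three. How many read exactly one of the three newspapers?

372

Using the inclusion–exclusion count for exactly one event:
|exactly one| = 285 + 352 + 270 − 2·120 − 2·78 − 2·89 + 3·13 = 372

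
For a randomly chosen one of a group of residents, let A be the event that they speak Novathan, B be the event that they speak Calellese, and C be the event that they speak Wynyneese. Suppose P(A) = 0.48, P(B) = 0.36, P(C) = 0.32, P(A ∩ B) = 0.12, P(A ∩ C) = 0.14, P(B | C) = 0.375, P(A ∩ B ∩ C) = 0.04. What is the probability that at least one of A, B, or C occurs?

P(B ∩ C) = P(C)·P(B|C) = 0.32 × 0.375 = 0.12
Inclusion–exclusion gives
P(A ∪ B ∪ C) = 0.48 + 0.36 + 0.32 − 0.12 − 0.14 − 0.12 + 0.04 = 0.82

0.82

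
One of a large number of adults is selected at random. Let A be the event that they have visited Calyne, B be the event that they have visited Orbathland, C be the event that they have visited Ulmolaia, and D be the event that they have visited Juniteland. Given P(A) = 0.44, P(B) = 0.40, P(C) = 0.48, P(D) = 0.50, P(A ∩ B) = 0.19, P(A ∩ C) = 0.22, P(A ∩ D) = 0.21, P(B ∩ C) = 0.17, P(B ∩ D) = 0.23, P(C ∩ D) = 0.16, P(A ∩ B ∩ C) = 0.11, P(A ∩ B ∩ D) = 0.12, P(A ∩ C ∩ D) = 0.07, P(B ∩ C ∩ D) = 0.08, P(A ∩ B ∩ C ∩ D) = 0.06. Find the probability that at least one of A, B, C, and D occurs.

0.96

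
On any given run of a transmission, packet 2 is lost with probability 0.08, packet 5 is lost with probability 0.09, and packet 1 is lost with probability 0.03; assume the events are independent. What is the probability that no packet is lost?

Independence gives P(none) = ∏(1 − pᵢ).
P(none) = (1 − 0.08) × (1 − 0.09) × (1 − 0.03) = 0.92 × 0.91 × 0.97 = 0.812084

0.812084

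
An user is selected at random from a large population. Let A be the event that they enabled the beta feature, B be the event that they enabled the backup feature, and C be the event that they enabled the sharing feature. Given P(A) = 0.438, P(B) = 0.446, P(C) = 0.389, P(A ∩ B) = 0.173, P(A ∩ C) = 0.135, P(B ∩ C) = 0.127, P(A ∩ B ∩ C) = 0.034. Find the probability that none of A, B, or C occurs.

By inclusion–exclusion:
P(A ∪ B ∪ C) = 0.438 + 0.446 + 0.389 − 0.173 − 0.135 − 0.127 + 0.034 = 0.872
P(none) = 1 − 0.872 = 0.128

0.128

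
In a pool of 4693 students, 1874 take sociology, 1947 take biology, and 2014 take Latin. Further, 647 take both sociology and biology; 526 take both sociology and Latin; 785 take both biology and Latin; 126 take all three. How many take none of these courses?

690

By inclusion-exclusion,
|at least one| = 1874 + 1947 + 2014 − 647 − 526 − 785 + 126 = 4003
None: 4693 − 4003 = 690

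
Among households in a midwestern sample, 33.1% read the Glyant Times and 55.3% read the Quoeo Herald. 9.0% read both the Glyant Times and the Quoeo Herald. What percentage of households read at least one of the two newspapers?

79.4%

P(≥1) = 33.1 + 55.3 − 9.0 = 79.4%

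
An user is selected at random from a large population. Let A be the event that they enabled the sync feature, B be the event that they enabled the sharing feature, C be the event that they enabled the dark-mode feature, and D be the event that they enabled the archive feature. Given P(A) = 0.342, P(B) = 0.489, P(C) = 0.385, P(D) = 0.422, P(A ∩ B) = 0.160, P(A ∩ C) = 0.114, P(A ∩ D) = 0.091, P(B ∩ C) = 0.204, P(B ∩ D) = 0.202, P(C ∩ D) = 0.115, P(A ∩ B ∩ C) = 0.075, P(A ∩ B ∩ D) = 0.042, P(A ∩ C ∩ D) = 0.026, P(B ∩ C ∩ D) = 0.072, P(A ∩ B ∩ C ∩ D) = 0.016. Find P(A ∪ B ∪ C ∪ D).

0.951

Using inclusion–exclusion:
P(A ∪ B ∪ C ∪ D) = 0.342 + 0.489 + 0.385 + 0.422 − 0.160 − 0.114 − 0.091 − 0.204 − 0.202 − 0.115 + 0.075 + 0.042 + 0.026 + 0.072 − 0.016 = 0.951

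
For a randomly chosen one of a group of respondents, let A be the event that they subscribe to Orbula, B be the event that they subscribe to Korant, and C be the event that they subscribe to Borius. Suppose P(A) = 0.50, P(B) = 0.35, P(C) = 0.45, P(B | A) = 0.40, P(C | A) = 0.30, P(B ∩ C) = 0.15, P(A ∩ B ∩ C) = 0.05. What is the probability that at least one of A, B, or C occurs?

0.85

P(A ∩ B) = P(A)·P(B|A) = 0.50 × 0.40 = 0.20
P(A ∩ C) = P(A)·P(C|A) = 0.50 × 0.30 = 0.15
Apply inclusion-exclusion:
P(A ∪ B ∪ C) = 0.50 + 0.35 + 0.45 − 0.20 − 0.15 − 0.15 + 0.05 = 0.85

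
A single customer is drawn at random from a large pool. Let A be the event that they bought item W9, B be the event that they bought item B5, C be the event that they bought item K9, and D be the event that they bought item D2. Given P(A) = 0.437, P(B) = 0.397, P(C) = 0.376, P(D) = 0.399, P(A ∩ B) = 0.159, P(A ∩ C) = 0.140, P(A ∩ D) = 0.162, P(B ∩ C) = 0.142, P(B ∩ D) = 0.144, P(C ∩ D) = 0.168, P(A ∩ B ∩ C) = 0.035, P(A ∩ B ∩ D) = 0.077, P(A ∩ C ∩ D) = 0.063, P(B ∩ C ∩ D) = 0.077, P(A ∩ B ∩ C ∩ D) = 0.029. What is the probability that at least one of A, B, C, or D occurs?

0.917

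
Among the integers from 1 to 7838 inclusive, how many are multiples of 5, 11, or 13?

2575

1567 + 712 + 602 − 142 − 120 − 54 + 10 = 2575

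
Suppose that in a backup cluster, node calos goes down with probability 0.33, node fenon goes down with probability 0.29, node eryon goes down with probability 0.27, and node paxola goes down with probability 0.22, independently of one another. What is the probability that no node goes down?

0.27086358

P(none) = (1 − 0.33) × (1 − 0.29) × (1 − 0.27) × (1 − 0.22) = 0.67 × 0.71 × 0.73 × 0.78 = 0.27086358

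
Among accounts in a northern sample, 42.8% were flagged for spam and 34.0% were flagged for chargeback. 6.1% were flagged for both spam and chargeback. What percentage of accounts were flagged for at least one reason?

70.7%

Inclusion–exclusion gives
P(at least one) = 42.8 + 34.0 − 6.1 = 70.7%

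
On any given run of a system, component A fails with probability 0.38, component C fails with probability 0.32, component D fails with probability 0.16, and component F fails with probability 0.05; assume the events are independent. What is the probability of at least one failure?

Since the events are independent, P(none) is the product of the individual non-occurrence probabilities.
P(none) = (1 − 0.38) × (1 − 0.32) × (1 − 0.16) × (1 − 0.05) = 0.62 × 0.68 × 0.84 × 0.95 = 0.3364368
P(at least one) = 1 − 0.3364368 = 0.6635632

0.6635632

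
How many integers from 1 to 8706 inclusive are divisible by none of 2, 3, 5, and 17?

2184

Using inclusion–exclusion:
floor(8706/2) + floor(8706/3) + floor(8706/5) + floor(8706/17) − floor(8706/6) − floor(8706/10) − floor(8706/34) − floor(8706/15) − floor(8706/51) − floor(8706/85) + floor(8706/30) + floor(8706/102) + floor(8706/170) + floor(8706/255) − floor(8706/510) = 4353 + 2902 + 1741 + 512 − 1451 − 870 − 256 − 580 − 170 − 102 + 290 + 85 + 51 + 34 − 17 = 6522
8706 − 6522 = 2184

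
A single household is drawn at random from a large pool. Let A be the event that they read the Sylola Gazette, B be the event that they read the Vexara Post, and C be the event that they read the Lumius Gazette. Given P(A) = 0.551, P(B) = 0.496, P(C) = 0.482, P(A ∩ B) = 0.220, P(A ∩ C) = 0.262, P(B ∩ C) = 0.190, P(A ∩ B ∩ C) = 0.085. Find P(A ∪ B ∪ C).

0.942

P(A ∪ B ∪ C) = 0.551 + 0.496 + 0.482 − 0.220 − 0.262 − 0.190 + 0.085 = 0.942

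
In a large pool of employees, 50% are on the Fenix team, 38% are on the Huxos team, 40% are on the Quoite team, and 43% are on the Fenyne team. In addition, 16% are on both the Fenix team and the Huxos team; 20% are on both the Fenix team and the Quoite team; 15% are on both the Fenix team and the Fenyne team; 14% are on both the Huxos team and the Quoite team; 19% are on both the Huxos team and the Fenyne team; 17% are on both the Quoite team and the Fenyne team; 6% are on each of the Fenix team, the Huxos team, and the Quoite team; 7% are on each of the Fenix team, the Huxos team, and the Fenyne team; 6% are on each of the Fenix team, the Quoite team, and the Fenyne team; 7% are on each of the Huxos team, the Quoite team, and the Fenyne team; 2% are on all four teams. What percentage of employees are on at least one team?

94%

By inclusion-exclusion,
P(at least one) = 50 + 38 + 40 + 43 − 16 − 20 − 15 − 14 − 19 − 17 + 6 + 7 + 6 + 7 − 2 = 94%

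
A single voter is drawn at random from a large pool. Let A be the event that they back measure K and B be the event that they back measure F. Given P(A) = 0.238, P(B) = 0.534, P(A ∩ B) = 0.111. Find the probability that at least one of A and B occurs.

0.661

Using inclusion–exclusion:
P(A ∪ B) = 0.238 + 0.534 − 0.111 = 0.661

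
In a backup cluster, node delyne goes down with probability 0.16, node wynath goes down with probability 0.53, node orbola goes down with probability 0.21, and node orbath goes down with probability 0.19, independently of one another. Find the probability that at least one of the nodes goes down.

P(none) = (1 − 0.16) × (1 − 0.53) × (1 − 0.21) × (1 − 0.19) = 0.84 × 0.47 × 0.79 × 0.81 = 0.25263252
P(at least one) = 1 − 0.25263252 = 0.74736748

0.74736748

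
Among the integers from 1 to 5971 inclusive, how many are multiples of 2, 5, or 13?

Apply inclusion-exclusion:
⌊5971/2⌋ + ⌊5971/5⌋ + ⌊5971/13⌋ − ⌊5971/10⌋ − ⌊5971/26⌋ − ⌊5971/65⌋ + ⌊5971/130⌋ = 2985 + 1194 + 459 − 597 − 229 − 91 + 45 = 3766

3766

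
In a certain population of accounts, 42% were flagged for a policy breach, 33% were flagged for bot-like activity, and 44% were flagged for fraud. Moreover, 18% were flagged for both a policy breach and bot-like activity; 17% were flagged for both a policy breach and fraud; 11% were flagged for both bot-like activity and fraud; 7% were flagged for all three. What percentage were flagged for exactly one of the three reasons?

48%

Using the inclusion–exclusion count for exactly one event:
P(exactly one) = 42 + 33 + 44 − 2·18 − 2·17 − 2·11 + 3·7 = 48%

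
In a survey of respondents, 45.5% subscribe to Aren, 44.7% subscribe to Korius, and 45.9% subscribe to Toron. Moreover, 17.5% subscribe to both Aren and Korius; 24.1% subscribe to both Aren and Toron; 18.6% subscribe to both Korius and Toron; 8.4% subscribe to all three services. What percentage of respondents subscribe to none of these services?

15.7%

Apply inclusion-exclusion:
P(≥1) = 45.5 + 44.7 + 45.9 − 17.5 − 24.1 − 18.6 + 8.4 = 84.3%
P(none) = 100% − 84.3% = 15.7%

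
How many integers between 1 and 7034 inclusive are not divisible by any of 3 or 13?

4329

Apply inclusion-exclusion:
floor(7034/3) + floor(7034/13) − floor(7034/39) = 2344 + 541 − 180 = 2705
7034 − 2705 = 4329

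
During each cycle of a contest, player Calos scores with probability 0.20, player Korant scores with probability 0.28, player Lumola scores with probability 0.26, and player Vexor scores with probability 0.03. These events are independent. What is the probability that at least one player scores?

0.5865472

P(none) = (1 − 0.20) × (1 − 0.28) × (1 − 0.26) × (1 − 0.03) = 0.80 × 0.72 × 0.74 × 0.97 = 0.4134528
P(at least one) = 1 − 0.4134528 = 0.5865472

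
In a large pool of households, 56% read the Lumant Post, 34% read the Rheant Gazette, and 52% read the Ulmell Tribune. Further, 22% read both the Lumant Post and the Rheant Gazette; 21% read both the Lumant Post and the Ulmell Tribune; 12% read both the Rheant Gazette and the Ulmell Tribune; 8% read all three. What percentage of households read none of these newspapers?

5%

P(at least one) = 56 + 34 + 52 − 22 − 21 − 12 + 8 = 95%
P(none) = 100% − 95% = 5%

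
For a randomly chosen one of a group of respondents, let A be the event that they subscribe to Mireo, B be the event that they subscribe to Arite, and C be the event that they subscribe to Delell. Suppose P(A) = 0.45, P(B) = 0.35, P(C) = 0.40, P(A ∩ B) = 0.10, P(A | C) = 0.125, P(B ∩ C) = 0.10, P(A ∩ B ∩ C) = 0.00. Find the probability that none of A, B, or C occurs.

P(A ∩ C) = P(C)·P(A|C) = 0.40 × 0.125 = 0.05
P(A ∪ B ∪ C) = 0.45 + 0.35 + 0.40 − 0.10 − 0.05 − 0.10 + 0.00 = 0.95
P(none) = 1 − 0.95 = 0.05

0.05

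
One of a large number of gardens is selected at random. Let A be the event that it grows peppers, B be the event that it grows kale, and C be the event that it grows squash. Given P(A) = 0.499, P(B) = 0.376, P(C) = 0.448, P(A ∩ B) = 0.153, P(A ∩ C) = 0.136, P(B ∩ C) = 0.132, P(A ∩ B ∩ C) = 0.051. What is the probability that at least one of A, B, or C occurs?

0.953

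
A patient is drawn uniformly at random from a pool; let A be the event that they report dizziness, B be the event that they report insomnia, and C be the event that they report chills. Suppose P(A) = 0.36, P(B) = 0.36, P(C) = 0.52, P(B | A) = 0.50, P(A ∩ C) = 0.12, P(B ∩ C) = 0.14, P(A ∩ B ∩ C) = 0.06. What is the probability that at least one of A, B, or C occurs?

0.86

P(A ∩ B) = P(A)·P(B|A) = 0.36 × 0.50 = 0.18
P(A ∪ B ∪ C) = 0.36 + 0.36 + 0.52 − 0.18 − 0.12 − 0.14 + 0.06 = 0.86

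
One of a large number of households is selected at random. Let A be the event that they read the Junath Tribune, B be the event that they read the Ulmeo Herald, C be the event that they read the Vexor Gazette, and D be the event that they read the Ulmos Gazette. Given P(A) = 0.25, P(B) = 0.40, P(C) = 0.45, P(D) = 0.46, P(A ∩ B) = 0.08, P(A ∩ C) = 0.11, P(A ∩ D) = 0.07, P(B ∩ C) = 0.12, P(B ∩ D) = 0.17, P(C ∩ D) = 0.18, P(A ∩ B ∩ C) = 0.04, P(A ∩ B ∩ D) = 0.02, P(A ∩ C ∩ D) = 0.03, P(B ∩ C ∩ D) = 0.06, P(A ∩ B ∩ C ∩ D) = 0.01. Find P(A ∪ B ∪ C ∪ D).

Inclusion–exclusion gives
P(A ∪ B ∪ C ∪ D) = 0.25 + 0.40 + 0.45 + 0.46 − 0.08 − 0.11 − 0.07 − 0.12 − 0.17 − 0.18 + 0.04 + 0.02 + 0.03 + 0.06 − 0.01 = 0.97

0.97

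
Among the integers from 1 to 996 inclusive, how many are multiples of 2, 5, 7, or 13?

By inclusion-exclusion,
498 + 199 + 142 + 76 − 99 − 71 − 38 − 28 − 15 − 10 + 14 + 7 + 5 + 2 − 1 = 681

681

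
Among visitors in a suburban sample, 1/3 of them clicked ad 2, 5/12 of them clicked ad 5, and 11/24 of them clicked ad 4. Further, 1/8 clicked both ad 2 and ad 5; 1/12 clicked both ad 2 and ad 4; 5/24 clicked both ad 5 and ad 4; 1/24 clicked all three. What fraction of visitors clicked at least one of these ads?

5/6

P(at least one) = 1/3 + 5/12 + 11/24 − 1/8 − 1/12 − 5/24 + 1/24 = 5/6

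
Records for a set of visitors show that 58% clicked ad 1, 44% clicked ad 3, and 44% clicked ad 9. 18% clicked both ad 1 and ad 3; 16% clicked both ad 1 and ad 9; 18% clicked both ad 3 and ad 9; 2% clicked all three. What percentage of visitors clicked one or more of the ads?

Using inclusion–exclusion:
P(at least one) = 58 + 44 + 44 − 18 − 16 − 18 + 2 = 96%

96%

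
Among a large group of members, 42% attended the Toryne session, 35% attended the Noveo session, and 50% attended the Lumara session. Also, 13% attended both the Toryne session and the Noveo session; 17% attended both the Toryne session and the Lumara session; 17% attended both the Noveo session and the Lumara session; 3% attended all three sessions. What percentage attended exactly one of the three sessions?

42%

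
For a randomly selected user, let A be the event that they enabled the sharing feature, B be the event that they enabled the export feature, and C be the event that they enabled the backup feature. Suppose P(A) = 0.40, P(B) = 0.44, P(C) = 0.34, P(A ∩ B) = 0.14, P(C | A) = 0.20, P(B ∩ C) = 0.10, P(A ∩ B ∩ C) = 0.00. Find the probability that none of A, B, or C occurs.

0.14

P(A ∩ C) = P(A)·P(C|A) = 0.40 × 0.20 = 0.08
By inclusion–exclusion:
P(A ∪ B ∪ C) = 0.40 + 0.44 + 0.34 − 0.14 − 0.08 − 0.10 + 0.00 = 0.86
P(none) = 1 − 0.86 = 0.14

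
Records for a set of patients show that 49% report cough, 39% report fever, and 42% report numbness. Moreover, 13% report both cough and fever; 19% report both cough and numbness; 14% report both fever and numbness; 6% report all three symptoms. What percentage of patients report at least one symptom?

90%

P(≥1) = 49 + 39 + 42 − 13 − 19 − 14 + 6 = 90%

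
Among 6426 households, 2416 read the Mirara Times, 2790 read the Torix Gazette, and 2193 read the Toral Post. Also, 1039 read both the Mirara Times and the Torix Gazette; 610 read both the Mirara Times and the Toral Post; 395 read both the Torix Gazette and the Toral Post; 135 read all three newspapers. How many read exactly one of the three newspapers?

3716

|exactly one| = 2416 + 2790 + 2193 − 2·1039 − 2·610 − 2·395 + 3·135 = 3716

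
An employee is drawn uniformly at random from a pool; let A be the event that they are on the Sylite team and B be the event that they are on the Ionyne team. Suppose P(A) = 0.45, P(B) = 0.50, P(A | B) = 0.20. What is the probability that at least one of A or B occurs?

0.85

P(A ∩ B) = P(B)·P(A|B) = 0.50 × 0.20 = 0.10
P(A ∪ B) = 0.45 + 0.50 − 0.10 = 0.85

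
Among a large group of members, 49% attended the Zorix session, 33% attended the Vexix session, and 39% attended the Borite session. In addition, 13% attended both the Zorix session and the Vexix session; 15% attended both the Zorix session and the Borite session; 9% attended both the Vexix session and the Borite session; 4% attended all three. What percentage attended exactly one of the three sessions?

59%

Using the inclusion–exclusion count for exactly one event:
P(exactly one) = 49 + 33 + 39 − 2·13 − 2·15 − 2·9 + 3·4 = 59%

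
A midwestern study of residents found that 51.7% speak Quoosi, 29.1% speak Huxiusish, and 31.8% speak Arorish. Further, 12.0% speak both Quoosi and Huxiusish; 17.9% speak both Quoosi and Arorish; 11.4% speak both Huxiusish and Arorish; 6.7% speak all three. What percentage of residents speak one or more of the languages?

78.0%

Inclusion–exclusion gives
P(≥1) = 51.7 + 29.1 + 31.8 − 12.0 − 17.9 − 11.4 + 6.7 = 78.0%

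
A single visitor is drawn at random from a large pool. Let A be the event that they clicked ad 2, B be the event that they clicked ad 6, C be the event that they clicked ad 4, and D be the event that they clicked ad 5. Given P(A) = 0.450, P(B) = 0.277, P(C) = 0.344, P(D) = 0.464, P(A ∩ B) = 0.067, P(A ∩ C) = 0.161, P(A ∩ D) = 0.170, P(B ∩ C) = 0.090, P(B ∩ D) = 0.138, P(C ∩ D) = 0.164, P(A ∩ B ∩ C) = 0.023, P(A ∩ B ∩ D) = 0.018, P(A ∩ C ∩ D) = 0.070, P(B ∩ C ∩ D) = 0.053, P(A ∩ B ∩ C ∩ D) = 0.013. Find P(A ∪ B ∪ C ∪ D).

Apply inclusion-exclusion:
P(A ∪ B ∪ C ∪ D) = 0.450 + 0.277 + 0.344 + 0.464 − 0.067 − 0.161 − 0.170 − 0.090 − 0.138 − 0.164 + 0.023 + 0.018 + 0.070 + 0.053 − 0.013 = 0.896

0.896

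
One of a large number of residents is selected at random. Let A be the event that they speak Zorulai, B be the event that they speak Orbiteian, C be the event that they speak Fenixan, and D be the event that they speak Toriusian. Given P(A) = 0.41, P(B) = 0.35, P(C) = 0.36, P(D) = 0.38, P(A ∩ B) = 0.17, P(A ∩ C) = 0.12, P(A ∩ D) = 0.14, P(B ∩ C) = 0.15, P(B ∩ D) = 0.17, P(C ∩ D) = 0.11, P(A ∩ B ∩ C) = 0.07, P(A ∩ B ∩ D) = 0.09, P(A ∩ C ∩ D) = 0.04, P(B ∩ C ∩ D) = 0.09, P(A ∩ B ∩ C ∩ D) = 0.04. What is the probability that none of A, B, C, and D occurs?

By inclusion-exclusion,
P(A ∪ B ∪ C ∪ D) = 0.41 + 0.35 + 0.36 + 0.38 − 0.17 − 0.12 − 0.14 − 0.15 − 0.17 − 0.11 + 0.07 + 0.09 + 0.04 + 0.09 − 0.04 = 0.89
P(none) = 1 − 0.89 = 0.11

0.11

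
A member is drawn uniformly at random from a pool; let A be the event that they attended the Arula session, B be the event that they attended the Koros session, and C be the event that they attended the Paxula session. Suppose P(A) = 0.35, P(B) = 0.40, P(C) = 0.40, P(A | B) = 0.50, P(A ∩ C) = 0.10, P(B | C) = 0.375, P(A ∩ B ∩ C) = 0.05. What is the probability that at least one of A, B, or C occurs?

P(A ∩ B) = P(B)·P(A|B) = 0.40 × 0.50 = 0.20
P(B ∩ C) = P(C)·P(B|C) = 0.40 × 0.375 = 0.15
Apply inclusion-exclusion:
P(A ∪ B ∪ C) = 0.35 + 0.40 + 0.40 − 0.20 − 0.10 − 0.15 + 0.05 = 0.75

0.75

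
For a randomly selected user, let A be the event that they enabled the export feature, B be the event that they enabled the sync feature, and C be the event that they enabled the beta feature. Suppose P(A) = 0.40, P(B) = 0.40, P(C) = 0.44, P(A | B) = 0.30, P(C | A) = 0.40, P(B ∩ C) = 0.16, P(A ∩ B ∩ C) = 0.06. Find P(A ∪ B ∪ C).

0.86

P(A ∩ B) = P(B)·P(A|B) = 0.40 × 0.30 = 0.12
P(A ∩ C) = P(A)·P(C|A) = 0.40 × 0.40 = 0.16
Using inclusion–exclusion:
P(A ∪ B ∪ C) = 0.40 + 0.40 + 0.44 − 0.12 − 0.16 − 0.16 + 0.06 = 0.86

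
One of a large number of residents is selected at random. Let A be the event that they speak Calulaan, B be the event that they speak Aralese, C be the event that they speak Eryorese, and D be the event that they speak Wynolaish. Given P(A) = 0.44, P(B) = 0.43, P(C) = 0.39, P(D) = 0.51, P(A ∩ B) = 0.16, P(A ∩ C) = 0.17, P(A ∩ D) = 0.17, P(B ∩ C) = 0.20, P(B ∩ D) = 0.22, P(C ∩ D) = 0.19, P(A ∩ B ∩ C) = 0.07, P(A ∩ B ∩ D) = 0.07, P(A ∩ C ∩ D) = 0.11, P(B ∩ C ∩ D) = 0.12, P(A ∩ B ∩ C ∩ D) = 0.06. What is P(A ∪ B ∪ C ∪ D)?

Apply inclusion-exclusion:
P(A ∪ B ∪ C ∪ D) = 0.44 + 0.43 + 0.39 + 0.51 − 0.16 − 0.17 − 0.17 − 0.20 − 0.22 − 0.19 + 0.07 + 0.07 + 0.11 + 0.12 − 0.06 = 0.97

0.97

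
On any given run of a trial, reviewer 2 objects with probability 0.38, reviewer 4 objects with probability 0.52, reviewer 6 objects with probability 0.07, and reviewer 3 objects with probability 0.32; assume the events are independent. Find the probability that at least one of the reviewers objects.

P(none) = (1 − 0.38) × (1 − 0.52) × (1 − 0.07) × (1 − 0.32) = 0.62 × 0.48 × 0.93 × 0.68 = 0.18820224
P(at least one) = 1 − 0.18820224 = 0.81179776

0.81179776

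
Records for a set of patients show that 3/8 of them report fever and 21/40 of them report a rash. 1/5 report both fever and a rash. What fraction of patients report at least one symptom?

By inclusion–exclusion:
P(≥1) = 3/8 + 21/40 − 1/5 = 7/10

7/10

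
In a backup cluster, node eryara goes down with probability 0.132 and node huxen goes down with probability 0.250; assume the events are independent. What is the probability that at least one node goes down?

0.349

Independence gives P(none) = ∏(1 − pᵢ).
P(none) = (1 − 0.132) × (1 − 0.250) = 0.868 × 0.750 = 0.651
P(at least one) = 1 − 0.651 = 0.349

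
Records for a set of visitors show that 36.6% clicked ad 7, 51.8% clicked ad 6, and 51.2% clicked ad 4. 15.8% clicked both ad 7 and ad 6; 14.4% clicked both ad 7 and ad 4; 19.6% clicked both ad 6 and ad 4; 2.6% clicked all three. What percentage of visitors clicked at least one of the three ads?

P(≥1) = 36.6 + 51.8 + 51.2 − 15.8 − 14.4 − 19.6 + 2.6 = 92.4%

92.4%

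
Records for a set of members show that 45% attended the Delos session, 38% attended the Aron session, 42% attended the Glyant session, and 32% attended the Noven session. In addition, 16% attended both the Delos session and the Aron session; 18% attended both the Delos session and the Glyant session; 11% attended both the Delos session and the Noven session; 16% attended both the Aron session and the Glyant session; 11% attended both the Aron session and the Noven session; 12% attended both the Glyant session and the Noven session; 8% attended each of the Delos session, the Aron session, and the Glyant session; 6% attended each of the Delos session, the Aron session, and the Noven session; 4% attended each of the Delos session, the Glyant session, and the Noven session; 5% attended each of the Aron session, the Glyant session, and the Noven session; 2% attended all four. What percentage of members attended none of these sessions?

By inclusion-exclusion,
P(at least one) = 45 + 38 + 42 + 32 − 16 − 18 − 11 − 16 − 11 − 12 + 8 + 6 + 4 + 5 − 2 = 94%
P(none) = 100% − 94% = 6%

6%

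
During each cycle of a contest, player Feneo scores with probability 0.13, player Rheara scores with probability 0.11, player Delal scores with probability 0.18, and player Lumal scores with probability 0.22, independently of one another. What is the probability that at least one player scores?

0.50475772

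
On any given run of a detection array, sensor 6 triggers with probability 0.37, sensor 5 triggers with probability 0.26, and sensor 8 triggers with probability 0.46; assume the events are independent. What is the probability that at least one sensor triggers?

Independence gives P(none) = ∏(1 − pᵢ).
P(none) = (1 − 0.37) × (1 − 0.26) × (1 − 0.46) = 0.63 × 0.74 × 0.54 = 0.251748
P(at least one) = 1 − 0.251748 = 0.748252

0.748252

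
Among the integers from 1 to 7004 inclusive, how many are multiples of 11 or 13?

By inclusion-exclusion,
636 + 538 − 48 = 1126

1126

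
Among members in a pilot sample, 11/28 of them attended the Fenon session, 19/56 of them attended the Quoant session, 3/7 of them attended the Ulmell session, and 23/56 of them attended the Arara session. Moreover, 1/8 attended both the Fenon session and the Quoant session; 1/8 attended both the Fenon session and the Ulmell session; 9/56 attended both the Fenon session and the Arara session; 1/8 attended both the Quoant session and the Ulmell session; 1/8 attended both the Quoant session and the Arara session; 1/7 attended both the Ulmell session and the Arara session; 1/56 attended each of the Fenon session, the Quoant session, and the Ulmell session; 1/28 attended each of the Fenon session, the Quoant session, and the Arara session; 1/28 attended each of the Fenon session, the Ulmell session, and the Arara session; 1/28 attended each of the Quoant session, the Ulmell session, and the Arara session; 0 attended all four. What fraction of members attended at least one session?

By inclusion–exclusion:
P(union) = 11/28 + 19/56 + 3/7 + 23/56 − 1/8 − 1/8 − 9/56 − 1/8 − 1/8 − 1/7 + 1/56 + 1/28 + 1/28 + 1/28 − 0 = 25/28

25/28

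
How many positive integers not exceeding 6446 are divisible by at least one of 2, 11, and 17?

Apply inclusion-exclusion:
floor(6446/2) + floor(6446/11) + floor(6446/17) − floor(6446/22) − floor(6446/34) − floor(6446/187) + floor(6446/374) = 3223 + 586 + 379 − 293 − 189 − 34 + 17 = 3689

3689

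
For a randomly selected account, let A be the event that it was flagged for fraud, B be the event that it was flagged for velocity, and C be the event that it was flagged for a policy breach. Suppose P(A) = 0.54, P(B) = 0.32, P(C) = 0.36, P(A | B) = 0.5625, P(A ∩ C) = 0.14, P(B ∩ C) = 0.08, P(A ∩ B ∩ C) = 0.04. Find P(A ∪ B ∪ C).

P(A ∩ B) = P(B)·P(A|B) = 0.32 × 0.5625 = 0.18
Using inclusion–exclusion:
P(A ∪ B ∪ C) = 0.54 + 0.32 + 0.36 − 0.18 − 0.14 − 0.08 + 0.04 = 0.86

0.86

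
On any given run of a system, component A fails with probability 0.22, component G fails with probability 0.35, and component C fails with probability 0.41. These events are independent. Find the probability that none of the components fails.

P(none) = (1 − 0.22) × (1 − 0.35) × (1 − 0.41) = 0.78 × 0.65 × 0.59 = 0.29913

0.29913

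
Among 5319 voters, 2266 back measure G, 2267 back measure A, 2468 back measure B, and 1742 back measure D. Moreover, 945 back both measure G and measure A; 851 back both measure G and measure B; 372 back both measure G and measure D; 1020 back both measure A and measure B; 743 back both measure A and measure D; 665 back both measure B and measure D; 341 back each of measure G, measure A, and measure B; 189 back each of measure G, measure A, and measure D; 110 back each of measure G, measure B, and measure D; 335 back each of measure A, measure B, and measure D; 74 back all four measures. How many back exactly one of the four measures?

2180

By inclusion–exclusion (exactly-one form):
N(exactly one) = 2266 + 2267 + 2468 + 1742 − 2·945 − 2·851 − 2·372 − 2·1020 − 2·743 − 2·665 + 3·341 + 3·189 + 3·110 + 3·335 − 4·74 = 2180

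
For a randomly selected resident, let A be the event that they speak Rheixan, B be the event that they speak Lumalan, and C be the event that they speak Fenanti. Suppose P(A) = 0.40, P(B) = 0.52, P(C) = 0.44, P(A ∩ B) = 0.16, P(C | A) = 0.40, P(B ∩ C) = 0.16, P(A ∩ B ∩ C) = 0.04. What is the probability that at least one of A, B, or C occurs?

0.92

P(A ∩ C) = P(A)·P(C|A) = 0.40 × 0.40 = 0.16
Using inclusion–exclusion:
P(A ∪ B ∪ C) = 0.40 + 0.52 + 0.44 − 0.16 − 0.16 − 0.16 + 0.04 = 0.92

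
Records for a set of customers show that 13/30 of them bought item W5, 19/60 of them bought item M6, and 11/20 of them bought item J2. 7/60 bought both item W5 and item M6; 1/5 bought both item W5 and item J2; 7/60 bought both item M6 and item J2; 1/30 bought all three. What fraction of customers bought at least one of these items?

9/10

P(union) = 13/30 + 19/60 + 11/20 − 7/60 − 1/5 − 7/60 + 1/30 = 9/10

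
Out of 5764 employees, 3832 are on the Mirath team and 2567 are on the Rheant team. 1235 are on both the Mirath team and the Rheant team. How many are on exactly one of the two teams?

Using the inclusion–exclusion count for exactly one event:
|exactly one| = 3832 + 2567 − 2·1235 = 3929

3929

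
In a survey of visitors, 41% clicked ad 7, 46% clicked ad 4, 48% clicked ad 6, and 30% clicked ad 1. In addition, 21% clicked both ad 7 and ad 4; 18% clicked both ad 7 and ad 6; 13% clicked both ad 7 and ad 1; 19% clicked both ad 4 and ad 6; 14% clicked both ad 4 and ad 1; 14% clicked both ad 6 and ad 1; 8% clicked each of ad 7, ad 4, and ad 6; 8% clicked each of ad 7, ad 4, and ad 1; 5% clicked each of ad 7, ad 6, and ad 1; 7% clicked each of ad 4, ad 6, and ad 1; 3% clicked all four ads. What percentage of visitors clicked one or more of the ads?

91%

Using inclusion–exclusion:
P(union) = 41 + 46 + 48 + 30 − 21 − 18 − 13 − 19 − 14 − 14 + 8 + 8 + 5 + 7 − 3 = 91%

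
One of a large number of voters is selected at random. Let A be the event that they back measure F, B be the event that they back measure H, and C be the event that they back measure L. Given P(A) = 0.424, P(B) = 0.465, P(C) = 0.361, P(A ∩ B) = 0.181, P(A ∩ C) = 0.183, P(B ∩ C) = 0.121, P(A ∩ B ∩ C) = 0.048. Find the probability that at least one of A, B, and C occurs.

P(A ∪ B ∪ C) = 0.424 + 0.465 + 0.361 − 0.181 − 0.183 − 0.121 + 0.048 = 0.813

0.813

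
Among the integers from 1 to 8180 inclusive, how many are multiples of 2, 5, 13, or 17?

5338

Inclusion–exclusion gives
⌊8180/2⌋ + ⌊8180/5⌋ + ⌊8180/13⌋ + ⌊8180/17⌋ − ⌊8180/10⌋ − ⌊8180/26⌋ − ⌊8180/34⌋ − ⌊8180/65⌋ − ⌊8180/85⌋ − ⌊8180/221⌋ + ⌊8180/130⌋ + ⌊8180/170⌋ + ⌊8180/442⌋ + ⌊8180/1105⌋ − ⌊8180/2210⌋ = 4090 + 1636 + 629 + 481 − 818 − 314 − 240 − 125 − 96 − 37 + 62 + 48 + 18 + 7 − 3 = 5338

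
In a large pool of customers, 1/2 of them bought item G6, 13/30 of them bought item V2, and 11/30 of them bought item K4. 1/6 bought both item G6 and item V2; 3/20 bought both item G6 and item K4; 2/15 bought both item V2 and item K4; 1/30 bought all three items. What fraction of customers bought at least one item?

By inclusion–exclusion:
P(union) = 1/2 + 13/30 + 11/30 − 1/6 − 3/20 − 2/15 + 1/30 = 53/60

53/60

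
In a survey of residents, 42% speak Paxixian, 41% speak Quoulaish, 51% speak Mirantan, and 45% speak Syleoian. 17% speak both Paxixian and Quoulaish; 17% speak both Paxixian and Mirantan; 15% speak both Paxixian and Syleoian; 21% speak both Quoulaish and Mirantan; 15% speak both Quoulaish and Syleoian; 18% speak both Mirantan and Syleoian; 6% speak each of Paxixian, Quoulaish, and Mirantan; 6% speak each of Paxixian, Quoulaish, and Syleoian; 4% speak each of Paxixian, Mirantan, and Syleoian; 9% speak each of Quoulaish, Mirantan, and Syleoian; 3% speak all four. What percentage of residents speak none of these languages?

2%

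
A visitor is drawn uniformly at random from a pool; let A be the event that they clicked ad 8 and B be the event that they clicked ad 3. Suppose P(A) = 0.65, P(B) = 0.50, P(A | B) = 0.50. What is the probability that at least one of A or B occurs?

0.90

P(A ∩ B) = P(B)·P(A|B) = 0.50 × 0.50 = 0.25
Inclusion–exclusion gives
P(A ∪ B) = 0.65 + 0.50 − 0.25 = 0.90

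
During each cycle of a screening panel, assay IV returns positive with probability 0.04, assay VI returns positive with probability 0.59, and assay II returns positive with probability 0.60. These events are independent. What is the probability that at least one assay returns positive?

P(none) = (1 − 0.04) × (1 − 0.59) × (1 − 0.60) = 0.96 × 0.41 × 0.40 = 0.15744
P(at least one) = 1 − 0.15744 = 0.84256

0.84256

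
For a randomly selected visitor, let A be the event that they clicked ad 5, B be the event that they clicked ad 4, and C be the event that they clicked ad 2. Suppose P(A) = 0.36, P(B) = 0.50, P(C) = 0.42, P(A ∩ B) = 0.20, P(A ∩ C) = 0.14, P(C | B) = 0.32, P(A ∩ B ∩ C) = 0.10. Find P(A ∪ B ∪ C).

P(B ∩ C) = P(B)·P(C|B) = 0.50 × 0.32 = 0.16
P(A ∪ B ∪ C) = 0.36 + 0.50 + 0.42 − 0.20 − 0.14 − 0.16 + 0.10 = 0.88

0.88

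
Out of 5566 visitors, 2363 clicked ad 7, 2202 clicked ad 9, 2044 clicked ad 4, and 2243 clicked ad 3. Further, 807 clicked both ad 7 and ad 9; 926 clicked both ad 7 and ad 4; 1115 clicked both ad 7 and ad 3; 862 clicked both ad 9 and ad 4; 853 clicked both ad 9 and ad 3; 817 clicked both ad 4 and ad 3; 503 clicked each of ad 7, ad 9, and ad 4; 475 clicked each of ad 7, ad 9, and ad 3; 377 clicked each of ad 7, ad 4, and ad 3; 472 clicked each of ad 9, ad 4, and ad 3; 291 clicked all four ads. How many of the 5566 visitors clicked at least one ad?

|at least one| = 2363 + 2202 + 2044 + 2243 − 807 − 926 − 1115 − 862 − 853 − 817 + 503 + 475 + 377 + 472 − 291 = 5008

5008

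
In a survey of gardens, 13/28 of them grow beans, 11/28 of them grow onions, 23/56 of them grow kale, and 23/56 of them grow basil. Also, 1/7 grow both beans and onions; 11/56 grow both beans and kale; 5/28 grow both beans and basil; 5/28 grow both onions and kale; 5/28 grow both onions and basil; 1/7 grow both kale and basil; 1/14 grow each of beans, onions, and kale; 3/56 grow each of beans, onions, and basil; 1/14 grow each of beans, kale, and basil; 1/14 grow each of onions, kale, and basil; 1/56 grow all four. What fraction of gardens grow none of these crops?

P(≥1) = 13/28 + 11/28 + 23/56 + 23/56 − 1/7 − 11/56 − 5/28 − 5/28 − 5/28 − 1/7 + 1/14 + 3/56 + 1/14 + 1/14 − 1/56 = 51/56
P(none) = 1 − 51/56 = 5/56

5/56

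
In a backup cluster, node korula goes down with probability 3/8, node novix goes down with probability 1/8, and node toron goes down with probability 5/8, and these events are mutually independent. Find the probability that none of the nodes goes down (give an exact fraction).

P(none) = (1 − 3/8) × (1 − 1/8) × (1 − 5/8) = 5/8 × 7/8 × 3/8 = 105/512

105/512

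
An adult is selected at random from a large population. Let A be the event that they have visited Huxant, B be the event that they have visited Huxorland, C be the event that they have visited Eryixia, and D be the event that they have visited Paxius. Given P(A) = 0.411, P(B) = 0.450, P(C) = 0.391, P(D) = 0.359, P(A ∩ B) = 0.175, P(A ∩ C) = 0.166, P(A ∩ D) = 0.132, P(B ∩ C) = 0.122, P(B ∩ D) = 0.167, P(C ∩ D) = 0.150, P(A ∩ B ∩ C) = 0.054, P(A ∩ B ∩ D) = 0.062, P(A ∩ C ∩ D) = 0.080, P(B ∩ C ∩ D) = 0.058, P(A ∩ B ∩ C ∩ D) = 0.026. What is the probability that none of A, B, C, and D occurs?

P(A ∪ B ∪ C ∪ D) = 0.411 + 0.450 + 0.391 + 0.359 − 0.175 − 0.166 − 0.132 − 0.122 − 0.167 − 0.150 + 0.054 + 0.062 + 0.080 + 0.058 − 0.026 = 0.927
P(none) = 1 − 0.927 = 0.073

0.073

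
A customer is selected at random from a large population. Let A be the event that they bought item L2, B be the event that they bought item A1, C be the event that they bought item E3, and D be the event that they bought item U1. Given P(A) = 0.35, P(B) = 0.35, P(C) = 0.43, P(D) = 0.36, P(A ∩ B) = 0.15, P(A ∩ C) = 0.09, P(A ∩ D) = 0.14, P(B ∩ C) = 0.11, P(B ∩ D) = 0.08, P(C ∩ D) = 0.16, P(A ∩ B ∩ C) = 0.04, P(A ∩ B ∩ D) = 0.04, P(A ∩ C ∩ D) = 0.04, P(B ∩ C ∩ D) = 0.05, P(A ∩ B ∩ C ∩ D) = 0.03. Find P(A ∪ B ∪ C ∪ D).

0.90

By inclusion-exclusion,
P(A ∪ B ∪ C ∪ D) = 0.35 + 0.35 + 0.43 + 0.36 − 0.15 − 0.09 − 0.14 − 0.11 − 0.08 − 0.16 + 0.04 + 0.04 + 0.04 + 0.05 − 0.03 = 0.90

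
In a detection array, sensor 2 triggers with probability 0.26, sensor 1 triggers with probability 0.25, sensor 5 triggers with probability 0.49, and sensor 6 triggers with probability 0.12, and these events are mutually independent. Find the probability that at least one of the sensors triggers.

0.750916

Since the events are independent, P(none) is the product of the individual non-occurrence probabilities.
P(none) = (1 − 0.26) × (1 − 0.25) × (1 − 0.49) × (1 − 0.12) = 0.74 × 0.75 × 0.51 × 0.88 = 0.249084
P(at least one) = 1 − 0.249084 = 0.750916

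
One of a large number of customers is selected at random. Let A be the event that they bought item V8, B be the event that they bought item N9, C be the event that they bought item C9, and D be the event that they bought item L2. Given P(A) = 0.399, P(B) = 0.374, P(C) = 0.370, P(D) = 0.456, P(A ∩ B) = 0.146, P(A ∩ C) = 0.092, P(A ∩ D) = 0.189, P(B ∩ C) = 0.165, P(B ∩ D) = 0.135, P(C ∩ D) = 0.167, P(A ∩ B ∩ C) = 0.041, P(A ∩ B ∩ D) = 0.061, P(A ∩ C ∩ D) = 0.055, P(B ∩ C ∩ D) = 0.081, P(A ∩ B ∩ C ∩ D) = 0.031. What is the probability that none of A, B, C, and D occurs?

0.088

Inclusion–exclusion gives
P(A ∪ B ∪ C ∪ D) = 0.399 + 0.374 + 0.370 + 0.456 − 0.146 − 0.092 − 0.189 − 0.165 − 0.135 − 0.167 + 0.041 + 0.061 + 0.055 + 0.081 − 0.031 = 0.912
P(none) = 1 − 0.912 = 0.088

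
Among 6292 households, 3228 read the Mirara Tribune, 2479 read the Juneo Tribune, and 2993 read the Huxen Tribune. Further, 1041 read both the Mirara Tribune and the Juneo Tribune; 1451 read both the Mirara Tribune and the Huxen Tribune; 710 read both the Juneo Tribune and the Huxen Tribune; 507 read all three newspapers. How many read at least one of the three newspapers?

By inclusion–exclusion:
N(≥1) = 3228 + 2479 + 2993 − 1041 − 1451 − 710 + 507 = 6005

6005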